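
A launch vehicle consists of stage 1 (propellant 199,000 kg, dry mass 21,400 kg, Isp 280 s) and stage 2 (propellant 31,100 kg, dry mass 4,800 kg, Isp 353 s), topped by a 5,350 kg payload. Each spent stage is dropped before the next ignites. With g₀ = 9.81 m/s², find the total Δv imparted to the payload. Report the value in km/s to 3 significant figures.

Δv ≈ 8.78 km/s

Ignition mass of stage 1 = 199,000+21,400 + 31,100+4,800 + 5,350 = 261,650 kg.
Stage 1: m₀ = 261,650 kg, m_f = 261,650 − 199,000 = 62,650 kg; Δv = 280×9.81×ln(4.176) = 2746.8×1.4294 ≈ 3926 m/s.
Stage 2: m₀ = 41,250 kg, m_f = 41,250 − 31,100 = 10,150 kg; Δv = 353×9.81×ln(4.064) = 3462.9×1.4022 ≈ 4856 m/s.
Total Δv = 3926 + 4856 = 8782 m/s.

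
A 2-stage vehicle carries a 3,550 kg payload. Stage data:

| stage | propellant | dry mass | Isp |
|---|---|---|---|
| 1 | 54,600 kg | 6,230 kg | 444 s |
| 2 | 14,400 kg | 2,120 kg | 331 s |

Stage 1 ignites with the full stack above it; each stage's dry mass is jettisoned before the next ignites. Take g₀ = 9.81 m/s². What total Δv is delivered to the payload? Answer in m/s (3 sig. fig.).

Δv ≈ 9000 m/s

Ignition mass of stage 1 = 54,600+6,230 + 14,400+2,120 + 3,550 = 80,900 kg.
Stage 1: m₀ = 80,900 kg, m_f = 80,900 − 54,600 = 26,300 kg; Δv = 444×9.81×ln(3.076) = 4355.6×1.1236 ≈ 4894 m/s.
Stage 2: m₀ = 20,070 kg, m_f = 20,070 − 14,400 = 5,670 kg; Δv = 331×9.81×ln(3.54) = 3247.1×1.2640 ≈ 4104 m/s.
Total Δv = 4894 + 4104 = 8998 m/s.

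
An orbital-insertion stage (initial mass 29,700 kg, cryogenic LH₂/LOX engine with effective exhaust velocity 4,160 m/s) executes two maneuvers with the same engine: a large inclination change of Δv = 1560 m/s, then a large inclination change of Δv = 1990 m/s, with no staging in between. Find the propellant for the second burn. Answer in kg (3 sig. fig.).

After the first burn: m = 29700 × exp(−1560/4160.0) = 29700 × 0.68729 = 20,412.5 kg.
After the second burn: m = 20,412.5 × exp(−1990/4160.0) = 20,412.5 × 0.61980 = 12,651.7 kg.
Second-burn propellant = 20,412.5 − 12,651.7 = 7,760.8 kg.

propellant for the second burn ≈ 7760 kg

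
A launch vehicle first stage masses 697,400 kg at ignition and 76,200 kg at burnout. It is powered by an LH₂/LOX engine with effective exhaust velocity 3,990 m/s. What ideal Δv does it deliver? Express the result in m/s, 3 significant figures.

Δv ≈ 8830 m/s

Δv = v_e · ln(m₀/m_f) = 3990.0 × ln(9.152) = 3990.0 × 2.2140 ≈ 8833.9 m/s.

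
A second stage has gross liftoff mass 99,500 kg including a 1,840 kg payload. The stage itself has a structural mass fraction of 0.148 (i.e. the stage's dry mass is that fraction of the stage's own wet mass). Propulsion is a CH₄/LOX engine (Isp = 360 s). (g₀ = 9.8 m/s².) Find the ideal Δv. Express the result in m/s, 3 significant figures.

Δv ≈ 6380 m/s

Stage wet mass = m₀ − payload = 99,500 − 1,840 = 97,660 kg.
Stage dry mass = ε × stage wet mass = 0.148 × 97,660 = 14,453.7 kg.
Burnout mass m_f = stage dry + payload = 14,453.7 + 1,840 = 16,293.7 kg.
v_e = Isp · g₀ = 360 × 9.8 = 3528.0 m/s.
Δv = v_e · ln(99,500/16,293.7) = 3528.0 × ln(6.107) = 3528.0 × 1.8094 ≈ 6383 m/s.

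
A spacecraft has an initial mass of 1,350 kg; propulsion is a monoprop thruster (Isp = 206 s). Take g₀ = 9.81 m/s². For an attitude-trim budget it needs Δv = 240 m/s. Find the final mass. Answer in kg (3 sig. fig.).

v_e = Isp · g₀ = 206 × 9.81 = 2020.9 m/s.
m₀/m_f = exp(Δv / v_e) = exp(240 / 2020.9) = exp(0.1188) = 1.1261.
m_f = m₀ / 1.1261 = 1,350 / 1.1261 = 1,198.83 kg.

final mass ≈ 1200 kg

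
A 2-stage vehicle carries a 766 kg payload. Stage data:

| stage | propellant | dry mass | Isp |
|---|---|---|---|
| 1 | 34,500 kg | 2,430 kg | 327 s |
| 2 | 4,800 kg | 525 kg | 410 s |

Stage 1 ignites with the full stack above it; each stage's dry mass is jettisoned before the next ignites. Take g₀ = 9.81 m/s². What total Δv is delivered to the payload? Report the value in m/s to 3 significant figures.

Δv ≈ 11400 m/s

Ignition mass of stage 1 = 34,500+2,430 + 4,800+525 + 766 = 43,021 kg.
Stage 1: m₀ = 43,021 kg, m_f = 43,021 − 34,500 = 8,521 kg; Δv = 327×9.81×ln(5.049) = 3207.9×1.6192 ≈ 5194 m/s.
Stage 2: m₀ = 6,091 kg, m_f = 6,091 − 4,800 = 1,291 kg; Δv = 410×9.81×ln(4.718) = 4022.1×1.5514 ≈ 6240 m/s.
Total Δv = 5194 + 6240 = 11434 m/s.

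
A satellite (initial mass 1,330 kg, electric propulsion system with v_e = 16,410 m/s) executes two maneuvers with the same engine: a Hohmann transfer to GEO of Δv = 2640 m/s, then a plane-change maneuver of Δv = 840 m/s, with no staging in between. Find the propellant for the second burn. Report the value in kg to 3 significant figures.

After the first burn: m = 1330 × exp(−2640/16410.0) = 1330 × 0.85140 = 1,132.36 kg.
After the second burn: m = 1,132.36 × exp(−840/16410.0) = 1,132.36 × 0.95010 = 1,075.86 kg.
Second-burn propellant = 1,132.36 − 1,075.86 = 56.5 kg.

propellant for the second burn ≈ 56.5 kg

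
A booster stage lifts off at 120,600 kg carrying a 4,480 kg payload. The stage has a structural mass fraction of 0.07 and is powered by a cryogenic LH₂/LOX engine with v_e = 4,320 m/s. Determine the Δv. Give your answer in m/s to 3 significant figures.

Stage wet mass = m₀ − payload = 120,600 − 4,480 = 116,120 kg.
Stage dry mass = ε × stage wet mass = 0.07 × 116,120 = 8,128.4 kg.
Burnout mass m_f = stage dry + payload = 8,128.4 + 4,480 = 12,608.4 kg.
Δv = v_e · ln(120,600/12,608.4) = 4320.0 × ln(9.565) = 4320.0 × 2.2581 ≈ 9755 m/s.

Δv ≈ 9760 m/s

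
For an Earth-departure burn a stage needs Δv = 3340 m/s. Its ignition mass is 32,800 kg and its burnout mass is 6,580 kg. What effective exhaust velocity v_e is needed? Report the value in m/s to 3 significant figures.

ln(m₀/m_f) = ln(32800/6580) = ln(4.985) = 1.6064.
By the Tsiolkovsky rocket equation, v_e = Δv / ln(m₀/m_f) = 3340 / 1.6064 = 2079.2 m/s.

v_e ≈ 2080 m/s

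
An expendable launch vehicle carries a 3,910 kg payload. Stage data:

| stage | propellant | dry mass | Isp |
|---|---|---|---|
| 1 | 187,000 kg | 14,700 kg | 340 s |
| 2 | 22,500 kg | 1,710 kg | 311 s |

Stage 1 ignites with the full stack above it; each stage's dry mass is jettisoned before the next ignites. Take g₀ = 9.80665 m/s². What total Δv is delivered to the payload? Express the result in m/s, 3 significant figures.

Δv ≈ 10500 m/s

Ignition mass of stage 1 = 187,000+14,700 + 22,500+1,710 + 3,910 = 229,820 kg.
Stage 1: m₀ = 229,820 kg, m_f = 229,820 − 187,000 = 42,820 kg; Δv = 340×9.80665×ln(5.367) = 3334.3×1.6803 ≈ 5603 m/s.
Stage 2: m₀ = 28,120 kg, m_f = 28,120 − 22,500 = 5,620 kg; Δv = 311×9.80665×ln(5.004) = 3049.9×1.6101 ≈ 4911 m/s.
Total Δv = 5603 + 4911 = 10514 m/s.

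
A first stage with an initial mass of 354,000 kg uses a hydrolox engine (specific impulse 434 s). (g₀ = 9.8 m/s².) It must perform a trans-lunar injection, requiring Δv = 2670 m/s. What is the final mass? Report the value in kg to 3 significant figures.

final mass ≈ 189000 kg

v_e = Isp · g₀ = 434 × 9.8 = 4253.2 m/s.
m₀/m_f = exp(Δv / v_e) = exp(2670 / 4253.2) = exp(0.6278) = 1.8734.
m_f = m₀ / 1.8734 = 354,000 / 1.8734 = 188,961 kg.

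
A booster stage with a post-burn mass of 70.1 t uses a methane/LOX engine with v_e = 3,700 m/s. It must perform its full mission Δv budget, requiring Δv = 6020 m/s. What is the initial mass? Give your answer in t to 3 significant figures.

initial mass ≈ 357 t

m₀/m_f = exp(Δv / v_e) = exp(6020 / 3700.0) = exp(1.6270) = 5.0887.
m₀ = m_f × 5.0887 = 70.1 × 5.0887 = 356.718 t.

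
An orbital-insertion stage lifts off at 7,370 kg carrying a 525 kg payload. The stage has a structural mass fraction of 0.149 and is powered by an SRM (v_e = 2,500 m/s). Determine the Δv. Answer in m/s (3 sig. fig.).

Stage wet mass = m₀ − payload = 7,370 − 525 = 6,845 kg.
Stage dry mass = ε × stage wet mass = 0.149 × 6,845 = 1,019.91 kg.
Burnout mass m_f = stage dry + payload = 1,019.91 + 525 = 1,544.91 kg.
Δv = v_e · ln(7,370/1,544.91) = 2500.0 × ln(4.771) = 2500.0 × 1.5625 ≈ 3906 m/s.

Δv ≈ 3910 m/s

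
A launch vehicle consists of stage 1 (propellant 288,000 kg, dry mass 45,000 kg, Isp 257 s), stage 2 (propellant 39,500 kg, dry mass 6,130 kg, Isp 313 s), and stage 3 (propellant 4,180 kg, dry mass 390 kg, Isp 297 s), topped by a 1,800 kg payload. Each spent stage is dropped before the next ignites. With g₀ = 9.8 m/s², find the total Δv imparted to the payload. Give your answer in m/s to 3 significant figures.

Ignition mass of stage 1 = 288,000+45,000 + 39,500+6,130 + 4,180+390 + 1,800 = 385,000 kg.
Stage 1: m₀ = 385,000 kg, m_f = 385,000 − 288,000 = 97,000 kg; Δv = 257×9.8×ln(3.969) = 2518.6×1.3785 ≈ 3472 m/s.
Stage 2: m₀ = 52,000 kg, m_f = 52,000 − 39,500 = 12,500 kg; Δv = 313×9.8×ln(4.16) = 3067.4×1.4255 ≈ 4373 m/s.
Stage 3: m₀ = 6,370 kg, m_f = 6,370 − 4,180 = 2,190 kg; Δv = 297×9.8×ln(2.909) = 2910.6×1.0677 ≈ 3108 m/s.
Total Δv = 3472 + 4373 + 3108 = 10953 m/s.

Δv ≈ 11000 m/s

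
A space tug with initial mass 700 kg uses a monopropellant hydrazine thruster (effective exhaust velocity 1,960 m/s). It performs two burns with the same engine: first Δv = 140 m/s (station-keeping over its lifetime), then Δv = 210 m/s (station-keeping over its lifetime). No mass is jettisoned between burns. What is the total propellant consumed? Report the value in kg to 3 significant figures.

After the first burn: m = 700 × exp(−140/1960.0) = 700 × 0.93106 = 651.742 kg.
After the second burn: m = 651.742 × exp(−210/1960.0) = 651.742 × 0.89840 = 585.525 kg.
Total propellant = m₀ − m_final = 700 − 585.525 = 114.475 kg.

total propellant consumed ≈ 114 kg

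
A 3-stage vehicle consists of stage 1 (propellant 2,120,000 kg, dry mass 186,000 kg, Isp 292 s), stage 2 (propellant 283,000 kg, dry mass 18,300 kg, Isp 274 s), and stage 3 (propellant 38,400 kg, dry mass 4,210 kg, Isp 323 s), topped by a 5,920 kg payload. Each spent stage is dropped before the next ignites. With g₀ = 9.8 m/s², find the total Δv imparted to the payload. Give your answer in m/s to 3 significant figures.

Δv ≈ 14000 m/s

Ignition mass of stage 1 = 2,120,000+186,000 + 283,000+18,300 + 38,400+4,210 + 5,920 = 2,655,830 kg.
Stage 1: m₀ = 2,655,830 kg, m_f = 2,655,830 − 2,120,000 = 535,830 kg; Δv = 292×9.8×ln(4.956) = 2861.6×1.6007 ≈ 4581 m/s.
Stage 2: m₀ = 349,830 kg, m_f = 349,830 − 283,000 = 66,830 kg; Δv = 274×9.8×ln(5.235) = 2685.2×1.6553 ≈ 4445 m/s.
Stage 3: m₀ = 48,530 kg, m_f = 48,530 − 38,400 = 10,130 kg; Δv = 323×9.8×ln(4.791) = 3165.4×1.5667 ≈ 4959 m/s.
Total Δv = 4581 + 4445 + 4959 = 13985 m/s.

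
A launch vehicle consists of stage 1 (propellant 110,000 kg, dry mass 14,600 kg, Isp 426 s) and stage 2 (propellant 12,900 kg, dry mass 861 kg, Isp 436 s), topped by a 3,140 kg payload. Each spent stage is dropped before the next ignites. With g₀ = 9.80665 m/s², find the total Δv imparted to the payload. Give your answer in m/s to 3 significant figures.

Δv ≈ 12400 m/s

Ignition mass of stage 1 = 110,000+14,600 + 12,900+861 + 3,140 = 141,501 kg.
Stage 1: m₀ = 141,501 kg, m_f = 141,501 − 110,000 = 31,501 kg; Δv = 426×9.80665×ln(4.492) = 4177.6×1.5023 ≈ 6276 m/s.
Stage 2: m₀ = 16,901 kg, m_f = 16,901 − 12,900 = 4,001 kg; Δv = 436×9.80665×ln(4.224) = 4275.7×1.4408 ≈ 6161 m/s.
Total Δv = 6276 + 6161 = 12437 m/s.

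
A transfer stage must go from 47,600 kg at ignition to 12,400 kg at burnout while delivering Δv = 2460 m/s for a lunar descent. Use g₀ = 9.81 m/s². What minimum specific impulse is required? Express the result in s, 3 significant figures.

ln(m₀/m_f) = ln(47600/12400) = ln(3.839) = 1.3451.
From the ideal rocket equation, v_e = Δv / ln(m₀/m_f) = 2460 / 1.3451 = 1828.8 m/s.
Isp = v_e / g₀ = 1828.8 / 9.81 = 186.4 s.

Isp ≈ 186 s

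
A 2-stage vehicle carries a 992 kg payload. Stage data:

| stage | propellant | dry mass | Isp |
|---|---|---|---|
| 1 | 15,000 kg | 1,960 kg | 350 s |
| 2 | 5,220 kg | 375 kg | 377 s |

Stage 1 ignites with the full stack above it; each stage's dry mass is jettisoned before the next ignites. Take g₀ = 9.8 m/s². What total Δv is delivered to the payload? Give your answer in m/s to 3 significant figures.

Δv ≈ 9290 m/s

Ignition mass of stage 1 = 15,000+1,960 + 5,220+375 + 992 = 23,547 kg.
Stage 1: m₀ = 23,547 kg, m_f = 23,547 − 15,000 = 8,547 kg; Δv = 350×9.8×ln(2.755) = 3430.0×1.0134 ≈ 3476 m/s.
Stage 2: m₀ = 6,587 kg, m_f = 6,587 − 5,220 = 1,367 kg; Δv = 377×9.8×ln(4.819) = 3694.6×1.5725 ≈ 5810 m/s.
Total Δv = 3476 + 5810 = 9286 m/s.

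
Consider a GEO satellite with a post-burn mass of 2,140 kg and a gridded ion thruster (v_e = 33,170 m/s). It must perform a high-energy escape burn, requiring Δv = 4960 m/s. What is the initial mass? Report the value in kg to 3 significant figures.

Using Δv = v_e ln(m₀/m_f): m₀/m_f = exp(Δv / v_e) = exp(4960 / 33170.0) = exp(0.1495) = 1.1613.
m₀ = m_f × 1.1613 = 2,140 × 1.1613 = 2,485.18 kg.

initial mass ≈ 2490 kg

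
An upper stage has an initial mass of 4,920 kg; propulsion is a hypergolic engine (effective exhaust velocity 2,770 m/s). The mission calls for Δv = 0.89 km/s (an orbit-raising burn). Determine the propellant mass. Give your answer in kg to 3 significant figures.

propellant mass ≈ 1350 kg

Rocket equation: m₀/m_f = exp(Δv / v_e) = exp(890 / 2770.0) = exp(0.3213) = 1.3789.
m_f = 4,920 / 1.3789 = 3,568.06 kg, so propellant = m₀ − m_f = 4,920 − 3,568.06 = 1,351.94 kg.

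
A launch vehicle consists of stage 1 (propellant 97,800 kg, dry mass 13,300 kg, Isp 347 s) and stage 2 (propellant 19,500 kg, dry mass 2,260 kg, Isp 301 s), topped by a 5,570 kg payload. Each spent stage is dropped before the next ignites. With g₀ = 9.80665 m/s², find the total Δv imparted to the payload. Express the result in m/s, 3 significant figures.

Ignition mass of stage 1 = 97,800+13,300 + 19,500+2,260 + 5,570 = 138,430 kg.
Stage 1: m₀ = 138,430 kg, m_f = 138,430 − 97,800 = 40,630 kg; Δv = 347×9.80665×ln(3.407) = 3402.9×1.2259 ≈ 4171 m/s.
Stage 2: m₀ = 27,330 kg, m_f = 27,330 − 19,500 = 7,830 kg; Δv = 301×9.80665×ln(3.49) = 2951.8×1.2500 ≈ 3690 m/s.
Total Δv = 4171 + 3690 = 7861 m/s.

Δv ≈ 7860 m/s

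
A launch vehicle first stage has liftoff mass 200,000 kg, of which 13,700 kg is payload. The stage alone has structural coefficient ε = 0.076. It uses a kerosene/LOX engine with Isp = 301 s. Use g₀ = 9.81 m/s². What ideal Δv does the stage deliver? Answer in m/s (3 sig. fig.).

Stage wet mass = m₀ − payload = 200,000 − 13,700 = 186,300 kg.
Stage dry mass = ε × stage wet mass = 0.076 × 186,300 = 14,158.8 kg.
Burnout mass m_f = stage dry + payload = 14,158.8 + 13,700 = 27,858.8 kg.
v_e = Isp · g₀ = 301 × 9.81 = 2952.8 m/s.
Δv = v_e · ln(200,000/27,858.8) = 2952.8 × ln(7.179) = 2952.8 × 1.9712 ≈ 5820 m/s.

Δv ≈ 5820 m/s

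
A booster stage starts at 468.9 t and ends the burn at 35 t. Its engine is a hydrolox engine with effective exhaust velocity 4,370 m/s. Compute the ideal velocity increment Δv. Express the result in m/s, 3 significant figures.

Rocket equation: Δv = v_e · ln(m₀/m_f) = 4370.0 × ln(13.4) = 4370.0 × 2.5950 ≈ 11340.3 m/s.

Δv ≈ 11300 m/s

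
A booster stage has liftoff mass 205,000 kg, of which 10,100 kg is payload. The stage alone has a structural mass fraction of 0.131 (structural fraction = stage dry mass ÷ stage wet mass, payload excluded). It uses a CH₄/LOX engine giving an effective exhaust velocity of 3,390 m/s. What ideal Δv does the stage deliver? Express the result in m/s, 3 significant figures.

Stage wet mass = m₀ − payload = 205,000 − 10,100 = 194,900 kg.
Stage dry mass = ε × stage wet mass = 0.131 × 194,900 = 25,531.9 kg.
Burnout mass m_f = stage dry + payload = 25,531.9 + 10,100 = 35,631.9 kg.
From the ideal rocket equation, Δv = v_e · ln(205,000/35,631.9) = 3390.0 × ln(5.753) = 3390.0 × 1.7498 ≈ 5932 m/s.

Δv ≈ 5930 m/s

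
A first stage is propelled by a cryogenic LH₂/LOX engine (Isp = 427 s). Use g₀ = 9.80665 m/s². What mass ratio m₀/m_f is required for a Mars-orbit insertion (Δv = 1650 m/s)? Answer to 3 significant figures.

v_e = Isp · g₀ = 427 × 9.80665 = 4187.4 m/s.
Using Δv = v_e ln(m₀/m_f): m₀/m_f = exp(Δv / v_e) = exp(1650 / 4187.4) = exp(0.3940) = 1.4830.

mass ratio ≈ 1.48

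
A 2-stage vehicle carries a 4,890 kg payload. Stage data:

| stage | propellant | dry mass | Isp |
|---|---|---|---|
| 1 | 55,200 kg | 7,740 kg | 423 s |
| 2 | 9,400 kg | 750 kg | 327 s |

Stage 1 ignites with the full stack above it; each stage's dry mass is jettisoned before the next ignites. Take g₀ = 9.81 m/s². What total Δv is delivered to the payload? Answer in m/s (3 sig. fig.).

Ignition mass of stage 1 = 55,200+7,740 + 9,400+750 + 4,890 = 77,980 kg.
Stage 1: m₀ = 77,980 kg, m_f = 77,980 − 55,200 = 22,780 kg; Δv = 423×9.81×ln(3.423) = 4149.6×1.2306 ≈ 5106 m/s.
Stage 2: m₀ = 15,040 kg, m_f = 15,040 − 9,400 = 5,640 kg; Δv = 327×9.81×ln(2.667) = 3207.9×0.9808 ≈ 3146 m/s.
Total Δv = 5106 + 3146 = 8252 m/s.

Δv ≈ 8250 m/s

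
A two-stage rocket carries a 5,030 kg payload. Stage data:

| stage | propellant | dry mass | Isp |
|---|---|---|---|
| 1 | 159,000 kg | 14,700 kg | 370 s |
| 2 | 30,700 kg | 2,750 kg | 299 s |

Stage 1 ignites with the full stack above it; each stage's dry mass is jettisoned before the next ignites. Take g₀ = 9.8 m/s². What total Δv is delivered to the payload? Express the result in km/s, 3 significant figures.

Ignition mass of stage 1 = 159,000+14,700 + 30,700+2,750 + 5,030 = 212,180 kg.
Stage 1: m₀ = 212,180 kg, m_f = 212,180 − 159,000 = 53,180 kg; Δv = 370×9.8×ln(3.99) = 3626.0×1.3838 ≈ 5017 m/s.
Stage 2: m₀ = 38,480 kg, m_f = 38,480 − 30,700 = 7,780 kg; Δv = 299×9.8×ln(4.946) = 2930.2×1.5986 ≈ 4684 m/s.
Total Δv = 5017 + 4684 = 9701 m/s.

Δv ≈ 9.70 km/s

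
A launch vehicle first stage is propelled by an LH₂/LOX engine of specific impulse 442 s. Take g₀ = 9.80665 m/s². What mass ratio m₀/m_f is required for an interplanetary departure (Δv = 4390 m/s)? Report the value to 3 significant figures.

v_e = Isp · g₀ = 442 × 9.80665 = 4334.5 m/s.
Using Δv = v_e ln(m₀/m_f): m₀/m_f = exp(Δv / v_e) = exp(4390 / 4334.5) = exp(1.0128) = 2.7533.

mass ratio ≈ 2.75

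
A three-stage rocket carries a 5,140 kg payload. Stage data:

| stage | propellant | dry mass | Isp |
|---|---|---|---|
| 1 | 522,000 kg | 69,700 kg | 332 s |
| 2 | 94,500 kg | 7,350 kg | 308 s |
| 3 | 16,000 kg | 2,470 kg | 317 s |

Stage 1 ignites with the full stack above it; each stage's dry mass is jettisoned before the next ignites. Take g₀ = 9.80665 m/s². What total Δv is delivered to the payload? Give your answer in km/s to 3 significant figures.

Ignition mass of stage 1 = 522,000+69,700 + 94,500+7,350 + 16,000+2,470 + 5,140 = 717,160 kg.
Stage 1: m₀ = 717,160 kg, m_f = 717,160 − 522,000 = 195,160 kg; Δv = 332×9.80665×ln(3.675) = 3255.8×1.3015 ≈ 4237 m/s.
Stage 2: m₀ = 125,460 kg, m_f = 125,460 − 94,500 = 30,960 kg; Δv = 308×9.80665×ln(4.052) = 3020.4×1.3993 ≈ 4226 m/s.
Stage 3: m₀ = 23,610 kg, m_f = 23,610 − 16,000 = 7,610 kg; Δv = 317×9.80665×ln(3.102) = 3108.7×1.1322 ≈ 3520 m/s.
Total Δv = 4237 + 4226 + 3520 = 11983 m/s.

Δv ≈ 12.0 km/s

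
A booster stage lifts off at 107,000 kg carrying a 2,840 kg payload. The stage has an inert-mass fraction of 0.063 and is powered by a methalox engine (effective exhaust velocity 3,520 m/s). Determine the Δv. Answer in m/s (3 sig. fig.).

Δv ≈ 8560 m/s

Stage wet mass = m₀ − payload = 107,000 − 2,840 = 104,160 kg.
Stage dry mass = ε × stage wet mass = 0.063 × 104,160 = 6,562.08 kg.
Burnout mass m_f = stage dry + payload = 6,562.08 + 2,840 = 9,402.08 kg.
Using Δv = v_e ln(m₀/m_f): Δv = v_e · ln(107,000/9,402.08) = 3520.0 × ln(11.38) = 3520.0 × 2.4319 ≈ 8560 m/s.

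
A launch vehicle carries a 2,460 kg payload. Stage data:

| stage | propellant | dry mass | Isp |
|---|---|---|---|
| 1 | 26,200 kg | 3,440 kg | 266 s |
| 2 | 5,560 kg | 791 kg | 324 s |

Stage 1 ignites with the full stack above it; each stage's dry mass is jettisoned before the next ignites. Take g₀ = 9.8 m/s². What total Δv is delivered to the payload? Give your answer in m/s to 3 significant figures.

Ignition mass of stage 1 = 26,200+3,440 + 5,560+791 + 2,460 = 38,451 kg.
Stage 1: m₀ = 38,451 kg, m_f = 38,451 − 26,200 = 12,251 kg; Δv = 266×9.8×ln(3.139) = 2606.8×1.1438 ≈ 2982 m/s.
Stage 2: m₀ = 8,811 kg, m_f = 8,811 − 5,560 = 3,251 kg; Δv = 324×9.8×ln(2.71) = 3175.2×0.9970 ≈ 3166 m/s.
Total Δv = 2982 + 3166 = 6148 m/s.

Δv ≈ 6150 m/s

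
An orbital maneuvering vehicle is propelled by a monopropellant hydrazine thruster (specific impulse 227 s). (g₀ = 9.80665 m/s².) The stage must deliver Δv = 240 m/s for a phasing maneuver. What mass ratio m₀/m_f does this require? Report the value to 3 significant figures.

v_e = Isp · g₀ = 227 × 9.80665 = 2226.1 m/s.
m₀/m_f = exp(Δv / v_e) = exp(240 / 2226.1) = exp(0.1078) = 1.1138.

mass ratio ≈ 1.11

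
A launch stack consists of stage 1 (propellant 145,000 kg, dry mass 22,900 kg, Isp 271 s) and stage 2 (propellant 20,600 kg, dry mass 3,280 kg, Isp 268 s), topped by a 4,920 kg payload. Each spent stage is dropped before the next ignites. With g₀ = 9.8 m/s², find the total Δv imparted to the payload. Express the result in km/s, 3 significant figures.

Δv ≈ 6.85 km/s

Ignition mass of stage 1 = 145,000+22,900 + 20,600+3,280 + 4,920 = 196,700 kg.
Stage 1: m₀ = 196,700 kg, m_f = 196,700 − 145,000 = 51,700 kg; Δv = 271×9.8×ln(3.805) = 2655.8×1.3362 ≈ 3549 m/s.
Stage 2: m₀ = 28,800 kg, m_f = 28,800 − 20,600 = 8,200 kg; Δv = 268×9.8×ln(3.512) = 2626.4×1.2562 ≈ 3299 m/s.
Total Δv = 3549 + 3299 = 6848 m/s.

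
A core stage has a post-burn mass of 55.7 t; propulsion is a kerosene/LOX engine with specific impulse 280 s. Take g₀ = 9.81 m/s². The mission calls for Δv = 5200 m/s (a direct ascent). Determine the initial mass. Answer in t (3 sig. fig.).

v_e = Isp · g₀ = 280 × 9.81 = 2746.8 m/s.
Rocket equation: m₀/m_f = exp(Δv / v_e) = exp(5200 / 2746.8) = exp(1.8931) = 6.6400.
m₀ = m_f × 6.6400 = 55.7 × 6.6400 = 369.848 t.

initial mass ≈ 370 t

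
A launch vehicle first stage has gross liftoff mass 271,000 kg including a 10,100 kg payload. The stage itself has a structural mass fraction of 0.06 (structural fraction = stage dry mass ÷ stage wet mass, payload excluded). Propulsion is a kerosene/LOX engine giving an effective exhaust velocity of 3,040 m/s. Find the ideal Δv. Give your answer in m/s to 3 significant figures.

Stage wet mass = m₀ − payload = 271,000 − 10,100 = 260,900 kg.
Stage dry mass = ε × stage wet mass = 0.06 × 260,900 = 15,654 kg.
Burnout mass m_f = stage dry + payload = 15,654 + 10,100 = 25,754 kg.
From the ideal rocket equation, Δv = v_e · ln(271,000/25,754) = 3040.0 × ln(10.52) = 3040.0 × 2.3535 ≈ 7155 m/s.

Δv ≈ 7150 m/s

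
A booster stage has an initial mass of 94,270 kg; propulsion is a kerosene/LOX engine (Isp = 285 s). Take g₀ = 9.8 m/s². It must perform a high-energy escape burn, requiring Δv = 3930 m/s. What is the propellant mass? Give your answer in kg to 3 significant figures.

propellant mass ≈ 71200 kg

v_e = Isp · g₀ = 285 × 9.8 = 2793.0 m/s.
Using Δv = v_e ln(m₀/m_f): m₀/m_f = exp(Δv / v_e) = exp(3930 / 2793.0) = exp(1.4071) = 4.0841.
m_f = 94,270 / 4.0841 = 23,082.2 kg, so propellant = m₀ − m_f = 94,270 − 23,082.2 = 71,187.8 kg.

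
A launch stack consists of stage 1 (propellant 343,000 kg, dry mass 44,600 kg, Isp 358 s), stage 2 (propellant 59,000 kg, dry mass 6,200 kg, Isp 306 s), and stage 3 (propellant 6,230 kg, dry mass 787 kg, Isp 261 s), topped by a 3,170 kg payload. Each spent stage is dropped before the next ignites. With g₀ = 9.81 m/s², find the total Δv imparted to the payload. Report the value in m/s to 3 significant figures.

Ignition mass of stage 1 = 343,000+44,600 + 59,000+6,200 + 6,230+787 + 3,170 = 462,987 kg.
Stage 1: m₀ = 462,987 kg, m_f = 462,987 − 343,000 = 119,987 kg; Δv = 358×9.81×ln(3.859) = 3512.0×1.3503 ≈ 4742 m/s.
Stage 2: m₀ = 75,387 kg, m_f = 75,387 − 59,000 = 16,387 kg; Δv = 306×9.81×ln(4.6) = 3001.9×1.5261 ≈ 4581 m/s.
Stage 3: m₀ = 10,187 kg, m_f = 10,187 − 6,230 = 3,957 kg; Δv = 261×9.81×ln(2.574) = 2560.4×0.9456 ≈ 2421 m/s.
Total Δv = 4742 + 4581 + 2421 = 11744 m/s.

Δv ≈ 11700 m/s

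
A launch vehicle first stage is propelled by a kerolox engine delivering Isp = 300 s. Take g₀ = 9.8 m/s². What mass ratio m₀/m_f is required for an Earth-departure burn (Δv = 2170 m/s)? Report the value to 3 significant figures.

v_e = Isp · g₀ = 300 × 9.8 = 2940.0 m/s.
Rocket equation: m₀/m_f = exp(Δv / v_e) = exp(2170 / 2940.0) = exp(0.7381) = 2.0919.

mass ratio ≈ 2.09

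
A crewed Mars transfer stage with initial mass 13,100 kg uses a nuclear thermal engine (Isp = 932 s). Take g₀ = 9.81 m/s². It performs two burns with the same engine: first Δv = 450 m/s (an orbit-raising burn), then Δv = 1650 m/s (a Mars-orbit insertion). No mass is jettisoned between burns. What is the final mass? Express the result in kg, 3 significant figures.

final mass ≈ 10400 kg

v_e = Isp · g₀ = 932 × 9.81 = 9142.9 m/s.
After the first burn: m = 13100 × exp(−450/9142.9) = 13100 × 0.95197 = 12,470.8 kg.
After the second burn: m = 12,470.8 × exp(−1650/9142.9) = 12,470.8 × 0.83488 = 10,411.6 kg.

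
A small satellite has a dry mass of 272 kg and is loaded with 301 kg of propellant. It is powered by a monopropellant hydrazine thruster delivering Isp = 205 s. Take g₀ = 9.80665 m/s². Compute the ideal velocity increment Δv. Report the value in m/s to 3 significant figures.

v_e = Isp · g₀ = 205 × 9.80665 = 2010.4 m/s.
m₀ = m_dry + m_prop = 272 + 301 = 573 kg.
By the Tsiolkovsky rocket equation, Δv = v_e · ln(m₀/m_f) = 2010.4 × ln(2.107) = 2010.4 × 0.7451 ≈ 1497.9 m/s.

Δv ≈ 1500 m/s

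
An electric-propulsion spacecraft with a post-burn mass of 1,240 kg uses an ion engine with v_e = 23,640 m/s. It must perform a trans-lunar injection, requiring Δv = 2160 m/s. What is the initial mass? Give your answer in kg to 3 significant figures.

initial mass ≈ 1360 kg

m₀/m_f = exp(Δv / v_e) = exp(2160 / 23640.0) = exp(0.0914) = 1.0957.
m₀ = m_f × 1.0957 = 1,240 × 1.0957 = 1,358.67 kg.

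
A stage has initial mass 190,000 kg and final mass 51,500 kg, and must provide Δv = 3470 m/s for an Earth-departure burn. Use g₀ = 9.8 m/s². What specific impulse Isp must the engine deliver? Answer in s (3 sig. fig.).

Isp ≈ 271 s

ln(m₀/m_f) = ln(190000/51500) = ln(3.689) = 1.3054.
By the Tsiolkovsky rocket equation, v_e = Δv / ln(m₀/m_f) = 3470 / 1.3054 = 2658.1 m/s.
Isp = v_e / g₀ = 2658.1 / 9.8 = 271.2 s.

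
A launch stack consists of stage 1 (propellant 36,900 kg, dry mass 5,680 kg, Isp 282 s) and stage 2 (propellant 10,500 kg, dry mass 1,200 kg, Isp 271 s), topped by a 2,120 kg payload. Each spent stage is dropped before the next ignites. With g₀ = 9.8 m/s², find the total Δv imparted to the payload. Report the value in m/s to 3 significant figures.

Ignition mass of stage 1 = 36,900+5,680 + 10,500+1,200 + 2,120 = 56,400 kg.
Stage 1: m₀ = 56,400 kg, m_f = 56,400 − 36,900 = 19,500 kg; Δv = 282×9.8×ln(2.892) = 2763.6×1.0621 ≈ 2935 m/s.
Stage 2: m₀ = 13,820 kg, m_f = 13,820 − 10,500 = 3,320 kg; Δv = 271×9.8×ln(4.163) = 2655.8×1.4262 ≈ 3788 m/s.
Total Δv = 2935 + 3788 = 6723 m/s.

Δv ≈ 6720 m/s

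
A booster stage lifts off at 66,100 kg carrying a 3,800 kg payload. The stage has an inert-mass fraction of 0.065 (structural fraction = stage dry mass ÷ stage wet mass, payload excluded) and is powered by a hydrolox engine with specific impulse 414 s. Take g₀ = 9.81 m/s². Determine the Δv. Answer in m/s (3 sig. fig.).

Stage wet mass = m₀ − payload = 66,100 − 3,800 = 62,300 kg.
Stage dry mass = ε × stage wet mass = 0.065 × 62,300 = 4,049.5 kg.
Burnout mass m_f = stage dry + payload = 4,049.5 + 3,800 = 7,849.5 kg.
v_e = Isp · g₀ = 414 × 9.81 = 4061.3 m/s.
By the Tsiolkovsky rocket equation, Δv = v_e · ln(66,100/7,849.5) = 4061.3 × ln(8.421) = 4061.3 × 2.1307 ≈ 8654 m/s.

Δv ≈ 8650 m/s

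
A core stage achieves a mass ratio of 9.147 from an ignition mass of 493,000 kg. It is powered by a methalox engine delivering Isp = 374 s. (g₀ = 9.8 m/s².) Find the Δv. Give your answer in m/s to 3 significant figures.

v_e = Isp · g₀ = 374 × 9.8 = 3665.2 m/s.
From the ideal rocket equation, Δv = v_e · ln(9.147) = 3665.2 × 2.2134 ≈ 8112.6 m/s.

Δv ≈ 8110 m/s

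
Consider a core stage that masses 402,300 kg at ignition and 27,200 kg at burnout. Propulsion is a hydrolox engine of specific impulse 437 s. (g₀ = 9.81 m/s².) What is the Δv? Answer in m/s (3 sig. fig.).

v_e = Isp · g₀ = 437 × 9.81 = 4287.0 m/s.
From the ideal rocket equation, Δv = v_e · ln(m₀/m_f) = 4287.0 × ln(14.79) = 4287.0 × 2.6940 ≈ 11549.0 m/s.

Δv ≈ 11500 m/s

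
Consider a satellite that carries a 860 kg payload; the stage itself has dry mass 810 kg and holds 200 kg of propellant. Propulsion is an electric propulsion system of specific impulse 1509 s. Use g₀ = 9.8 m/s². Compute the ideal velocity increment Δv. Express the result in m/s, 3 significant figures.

v_e = Isp · g₀ = 1509 × 9.8 = 14788.2 m/s.
m₀ = payload + dry + propellant = 860 + 810 + 200 = 1,870 kg.
m_f = payload + dry = 860 + 810 = 1,670 kg.
From the ideal rocket equation, Δv = v_e · ln(m₀/m_f) = 14788.2 × ln(1.12) = 14788.2 × 0.1131 ≈ 1672.8 m/s.

Δv ≈ 1670 m/s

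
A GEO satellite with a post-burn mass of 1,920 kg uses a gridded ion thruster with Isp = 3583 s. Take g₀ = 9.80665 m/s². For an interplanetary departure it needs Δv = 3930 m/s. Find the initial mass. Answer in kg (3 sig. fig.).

initial mass ≈ 2150 kg

v_e = Isp · g₀ = 3583 × 9.80665 = 35137.2 m/s.
m₀/m_f = exp(Δv / v_e) = exp(3930 / 35137.2) = exp(0.1118) = 1.1183.
m₀ = m_f × 1.1183 = 1,920 × 1.1183 = 2,147.14 kg.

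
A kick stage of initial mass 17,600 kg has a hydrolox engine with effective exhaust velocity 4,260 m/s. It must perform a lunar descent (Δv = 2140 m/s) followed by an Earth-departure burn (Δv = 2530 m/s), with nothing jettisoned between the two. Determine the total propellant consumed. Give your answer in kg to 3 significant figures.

After the first burn: m = 17600 × exp(−2140/4260.0) = 17600 × 0.60511 = 10,649.9 kg.
After the second burn: m = 10,649.9 × exp(−2530/4260.0) = 10,649.9 × 0.55217 = 5,880.56 kg.
Total propellant = m₀ − m_final = 17600 − 5,880.56 = 11,719.44 kg.

total propellant consumed ≈ 11700 kg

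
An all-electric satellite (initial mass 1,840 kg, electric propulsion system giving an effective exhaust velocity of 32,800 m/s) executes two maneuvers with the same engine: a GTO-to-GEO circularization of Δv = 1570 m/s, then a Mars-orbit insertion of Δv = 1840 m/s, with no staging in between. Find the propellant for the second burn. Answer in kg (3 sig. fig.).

After the first burn: m = 1840 × exp(−1570/32800.0) = 1840 × 0.95326 = 1,754 kg.
After the second burn: m = 1,754 × exp(−1840/32800.0) = 1,754 × 0.94545 = 1,658.32 kg.
Second-burn propellant = 1,754 − 1,658.32 = 95.68 kg.

propellant for the second burn ≈ 95.7 kg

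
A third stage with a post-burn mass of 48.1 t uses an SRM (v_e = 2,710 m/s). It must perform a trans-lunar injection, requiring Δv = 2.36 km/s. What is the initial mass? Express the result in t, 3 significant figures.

By the Tsiolkovsky rocket equation, m₀/m_f = exp(Δv / v_e) = exp(2360 / 2710.0) = exp(0.8708) = 2.3889.
m₀ = m_f × 2.3889 = 48.1 × 2.3889 = 114.906 t.

initial mass ≈ 115 t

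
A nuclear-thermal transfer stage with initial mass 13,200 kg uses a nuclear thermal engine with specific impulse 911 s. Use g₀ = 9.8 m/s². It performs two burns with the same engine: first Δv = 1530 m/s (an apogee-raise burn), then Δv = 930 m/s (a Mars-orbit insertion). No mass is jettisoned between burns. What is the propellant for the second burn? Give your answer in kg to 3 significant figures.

v_e = Isp · g₀ = 911 × 9.8 = 8927.8 m/s.
After the first burn: m = 13200 × exp(−1530/8927.8) = 13200 × 0.84251 = 11,121.1 kg.
After the second burn: m = 11,121.1 × exp(−930/8927.8) = 11,121.1 × 0.90107 = 10,020.9 kg.
Second-burn propellant = 11,121.1 − 10,020.9 = 1,100.2 kg.

propellant for the second burn ≈ 1100 kg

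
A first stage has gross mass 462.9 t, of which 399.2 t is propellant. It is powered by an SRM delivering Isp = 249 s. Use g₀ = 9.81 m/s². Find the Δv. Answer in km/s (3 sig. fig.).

Δv ≈ 4.84 km/s

v_e = Isp · g₀ = 249 × 9.81 = 2442.7 m/s.
m_f = m₀ − m_prop = 462.9 − 399.2 = 63.7 t.
Rocket equation: Δv = v_e · ln(m₀/m_f) = 2442.7 × ln(7.267) = 2442.7 × 1.9833 ≈ 4844.7 m/s.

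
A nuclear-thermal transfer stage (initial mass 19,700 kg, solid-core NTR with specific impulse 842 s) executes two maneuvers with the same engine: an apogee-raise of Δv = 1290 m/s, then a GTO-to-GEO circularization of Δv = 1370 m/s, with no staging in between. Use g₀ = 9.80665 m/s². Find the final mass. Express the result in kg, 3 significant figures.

final mass ≈ 14300 kg

v_e = Isp · g₀ = 842 × 9.80665 = 8257.2 m/s.
After the first burn: m = 19700 × exp(−1290/8257.2) = 19700 × 0.85536 = 16,850.6 kg.
After the second burn: m = 16,850.6 × exp(−1370/8257.2) = 16,850.6 × 0.84712 = 14,274.5 kg.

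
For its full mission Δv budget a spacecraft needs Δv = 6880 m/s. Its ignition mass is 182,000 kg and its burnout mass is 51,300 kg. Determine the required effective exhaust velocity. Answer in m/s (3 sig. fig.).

ln(m₀/m_f) = ln(182000/51300) = ln(3.548) = 1.2663.
Using Δv = v_e ln(m₀/m_f): v_e = Δv / ln(m₀/m_f) = 6880 / 1.2663 = 5433.1 m/s.

v_e ≈ 5430 m/s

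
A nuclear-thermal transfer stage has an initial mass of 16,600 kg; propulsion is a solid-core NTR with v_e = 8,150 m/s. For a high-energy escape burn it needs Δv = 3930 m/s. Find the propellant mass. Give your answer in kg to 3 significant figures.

propellant mass ≈ 6350 kg

Rocket equation: m₀/m_f = exp(Δv / v_e) = exp(3930 / 8150.0) = exp(0.4822) = 1.6196.
m_f = 16,600 / 1.6196 = 10,249.4 kg, so propellant = m₀ − m_f = 16,600 − 10,249.4 = 6,350.6 kg.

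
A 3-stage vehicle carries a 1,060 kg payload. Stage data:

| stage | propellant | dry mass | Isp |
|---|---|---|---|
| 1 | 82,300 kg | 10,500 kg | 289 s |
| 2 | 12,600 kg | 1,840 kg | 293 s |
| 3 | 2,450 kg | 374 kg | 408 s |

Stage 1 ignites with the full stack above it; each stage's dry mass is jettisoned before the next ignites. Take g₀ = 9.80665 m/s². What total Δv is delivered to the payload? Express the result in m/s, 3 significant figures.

Ignition mass of stage 1 = 82,300+10,500 + 12,600+1,840 + 2,450+374 + 1,060 = 111,124 kg.
Stage 1: m₀ = 111,124 kg, m_f = 111,124 − 82,300 = 28,824 kg; Δv = 289×9.80665×ln(3.855) = 2834.1×1.3494 ≈ 3824 m/s.
Stage 2: m₀ = 18,324 kg, m_f = 18,324 − 12,600 = 5,724 kg; Δv = 293×9.80665×ln(3.201) = 2873.3×1.1635 ≈ 3343 m/s.
Stage 3: m₀ = 3,884 kg, m_f = 3,884 − 2,450 = 1,434 kg; Δv = 408×9.80665×ln(2.709) = 4001.1×0.9964 ≈ 3987 m/s.
Total Δv = 3824 + 3343 + 3987 = 11154 m/s.

Δv ≈ 11200 m/s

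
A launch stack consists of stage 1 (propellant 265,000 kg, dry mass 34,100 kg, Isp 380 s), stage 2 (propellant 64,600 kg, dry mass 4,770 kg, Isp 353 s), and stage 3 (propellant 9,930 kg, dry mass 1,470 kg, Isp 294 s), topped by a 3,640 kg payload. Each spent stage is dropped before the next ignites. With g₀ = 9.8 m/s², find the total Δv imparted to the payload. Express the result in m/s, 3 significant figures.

Δv ≈ 12500 m/s

Ignition mass of stage 1 = 265,000+34,100 + 64,600+4,770 + 9,930+1,470 + 3,640 = 383,510 kg.
Stage 1: m₀ = 383,510 kg, m_f = 383,510 − 265,000 = 118,510 kg; Δv = 380×9.8×ln(3.236) = 3724.0×1.1744 ≈ 4373 m/s.
Stage 2: m₀ = 84,410 kg, m_f = 84,410 − 64,600 = 19,810 kg; Δv = 353×9.8×ln(4.261) = 3459.4×1.4495 ≈ 5014 m/s.
Stage 3: m₀ = 15,040 kg, m_f = 15,040 − 9,930 = 5,110 kg; Δv = 294×9.8×ln(2.943) = 2881.2×1.0795 ≈ 3110 m/s.
Total Δv = 4373 + 5014 + 3110 = 12497 m/s.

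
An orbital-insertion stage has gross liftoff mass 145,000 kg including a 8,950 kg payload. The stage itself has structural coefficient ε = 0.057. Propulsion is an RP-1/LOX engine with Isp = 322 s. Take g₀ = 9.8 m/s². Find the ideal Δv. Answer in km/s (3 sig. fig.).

Stage wet mass = m₀ − payload = 145,000 − 8,950 = 136,050 kg.
Stage dry mass = ε × stage wet mass = 0.057 × 136,050 = 7,754.85 kg.
Burnout mass m_f = stage dry + payload = 7,754.85 + 8,950 = 16,704.85 kg.
v_e = Isp · g₀ = 322 × 9.8 = 3155.6 m/s.
Δv = v_e · ln(145,000/16,704.85) = 3155.6 × ln(8.68) = 3155.6 × 2.1610 ≈ 6819 m/s.

Δv ≈ 6.82 km/s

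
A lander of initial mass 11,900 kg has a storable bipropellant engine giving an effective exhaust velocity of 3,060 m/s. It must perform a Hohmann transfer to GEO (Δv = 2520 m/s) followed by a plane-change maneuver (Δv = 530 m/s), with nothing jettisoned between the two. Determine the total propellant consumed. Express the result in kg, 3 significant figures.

After the first burn: m = 11900 × exp(−2520/3060.0) = 11900 × 0.43888 = 5,222.67 kg.
After the second burn: m = 5,222.67 × exp(−530/3060.0) = 5,222.67 × 0.84097 = 4,392.11 kg.
Total propellant = m₀ − m_final = 11900 − 4,392.11 = 7,507.89 kg.

total propellant consumed ≈ 7510 kg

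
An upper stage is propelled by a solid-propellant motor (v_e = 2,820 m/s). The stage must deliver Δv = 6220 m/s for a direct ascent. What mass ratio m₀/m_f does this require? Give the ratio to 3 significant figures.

mass ratio ≈ 9.08

From the ideal rocket equation, m₀/m_f = exp(Δv / v_e) = exp(6220 / 2820.0) = exp(2.2057) = 9.0764.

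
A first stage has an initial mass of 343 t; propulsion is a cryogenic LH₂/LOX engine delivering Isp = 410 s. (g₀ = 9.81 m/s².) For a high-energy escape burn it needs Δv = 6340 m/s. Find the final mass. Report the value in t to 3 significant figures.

final mass ≈ 70.9 t

v_e = Isp · g₀ = 410 × 9.81 = 4022.1 m/s.
m₀/m_f = exp(Δv / v_e) = exp(6340 / 4022.1) = exp(1.5763) = 4.8370.
m_f = m₀ / 4.8370 = 343 / 4.8370 = 70.9117 t.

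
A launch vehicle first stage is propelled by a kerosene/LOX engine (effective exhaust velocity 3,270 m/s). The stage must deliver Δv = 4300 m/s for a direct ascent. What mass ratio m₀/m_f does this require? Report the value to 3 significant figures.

m₀/m_f = exp(Δv / v_e) = exp(4300 / 3270.0) = exp(1.3150) = 3.7247.

mass ratio ≈ 3.72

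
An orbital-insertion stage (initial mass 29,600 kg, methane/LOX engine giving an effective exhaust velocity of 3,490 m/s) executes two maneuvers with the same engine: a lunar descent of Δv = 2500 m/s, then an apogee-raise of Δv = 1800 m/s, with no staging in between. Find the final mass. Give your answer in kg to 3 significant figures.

After the first burn: m = 29600 × exp(−2500/3490.0) = 29600 × 0.48854 = 14,460.8 kg.
After the second burn: m = 14,460.8 × exp(−1800/3490.0) = 14,460.8 × 0.59705 = 8,633.82 kg.

final mass ≈ 8630 kg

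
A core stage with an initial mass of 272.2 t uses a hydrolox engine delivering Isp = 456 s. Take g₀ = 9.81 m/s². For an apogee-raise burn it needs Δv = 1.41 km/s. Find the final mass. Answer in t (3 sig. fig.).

v_e = Isp · g₀ = 456 × 9.81 = 4473.4 m/s.
m₀/m_f = exp(Δv / v_e) = exp(1410 / 4473.4) = exp(0.3152) = 1.3705.
m_f = m₀ / 1.3705 = 272.2 / 1.3705 = 198.614 t.

final mass ≈ 199 t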